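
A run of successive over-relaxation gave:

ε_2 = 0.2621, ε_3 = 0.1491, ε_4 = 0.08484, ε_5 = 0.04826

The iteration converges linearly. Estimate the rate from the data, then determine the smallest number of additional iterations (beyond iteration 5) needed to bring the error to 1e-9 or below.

Rate ρ ≈ ε_5/ε_4 = 0.04826/0.08484 = 0.5688.
After j more steps, ε_{5+j} ≈ 0.04826·ρ^j; need ρ^j ≤ 1e-9/0.04826 = 2.07211e-08.
j ≥ ln(2.07211e-08)/ln(0.5688) = -17.6921/-0.56423 = 31.356.
So 32 more iterations are needed.

32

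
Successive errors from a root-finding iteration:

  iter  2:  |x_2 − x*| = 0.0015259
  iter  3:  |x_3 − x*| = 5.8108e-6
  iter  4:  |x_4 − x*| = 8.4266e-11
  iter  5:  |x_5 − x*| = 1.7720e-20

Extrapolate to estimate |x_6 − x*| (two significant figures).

7.8e-40

First estimate the order: p ≈ ln(|x_5 − x*|/|x_4 − x*|) / ln(|x_4 − x*|/|x_3 − x*|) = ln(1.7720e-20/8.4266e-11)/ln(8.4266e-11/5.8108e-6) = ln(2.10286e-10)/ln(1.45016e-05) ≈ 2.0000.
Then |x_6 − x*| ≈ |x_5 − x*|·(|x_5 − x*|/|x_4 − x*|)^p = 1.7720e-20·(2.10286e-10)^2.0000 = 1.7720e-20·4.42202e-20 ≈ 7.836e-40.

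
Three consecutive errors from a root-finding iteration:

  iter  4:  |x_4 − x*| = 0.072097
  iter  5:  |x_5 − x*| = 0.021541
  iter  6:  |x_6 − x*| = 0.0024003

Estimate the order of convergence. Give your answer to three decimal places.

1.816

p ≈ ln(|x_6 − x*|/|x_5 − x*|) / ln(|x_5 − x*|/|x_4 − x*|)
  = ln(0.0024003/0.021541) / ln(0.021541/0.072097)
  = ln(0.111429) / ln(0.298778)
  = -2.194368 / -1.208054 ≈ 1.816449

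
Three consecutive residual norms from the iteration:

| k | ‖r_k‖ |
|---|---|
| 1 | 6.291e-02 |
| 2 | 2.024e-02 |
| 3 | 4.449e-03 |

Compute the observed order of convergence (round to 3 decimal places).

p ≈ ln(‖r_3‖/‖r_2‖) / ln(‖r_2‖/‖r_1‖)
  = ln(4.449e-03/2.024e-02) / ln(2.024e-02/6.291e-02)
  = ln(0.219812) / ln(0.321729)
  = -1.514983 / -1.134046 ≈ 1.335910

1.336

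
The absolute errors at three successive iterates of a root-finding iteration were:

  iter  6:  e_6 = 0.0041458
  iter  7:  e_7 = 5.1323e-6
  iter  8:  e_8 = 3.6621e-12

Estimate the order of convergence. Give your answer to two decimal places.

2.11

p ≈ ln(e_8/e_7) / ln(e_7/e_6)
  = ln(3.6621e-12/5.1323e-6) / ln(5.1323e-6/0.0041458)
  = ln(7.1354e-07) / ln(0.00123795)
  = -14.15303 / -6.69430 ≈ 2.11419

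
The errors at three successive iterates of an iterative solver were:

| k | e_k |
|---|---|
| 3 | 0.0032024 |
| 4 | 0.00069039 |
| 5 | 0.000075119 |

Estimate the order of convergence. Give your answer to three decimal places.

1.446

p ≈ ln(e_5/e_4) / ln(e_4/e_3)
  = ln(0.000075119/0.00069039) / ln(0.00069039/0.0032024)
  = ln(0.108807) / ln(0.215585)
  = -2.218180 / -1.534400 ≈ 1.445633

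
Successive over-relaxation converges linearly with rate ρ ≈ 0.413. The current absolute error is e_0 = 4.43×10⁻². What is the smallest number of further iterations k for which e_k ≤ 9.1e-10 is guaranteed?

After k steps, e_k ≈ 4.43×10⁻²·0.413^k.
Need 0.413^k ≤ 9.1e-10/4.43×10⁻² = 2.05418e-08.
k ≥ ln(2.05418e-08)/ln(0.413) = -17.7008/-0.88431 = 20.017.
Smallest integer k = 21.

21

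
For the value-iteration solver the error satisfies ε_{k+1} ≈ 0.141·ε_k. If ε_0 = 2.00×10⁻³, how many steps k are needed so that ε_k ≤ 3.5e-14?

13

After k steps, ε_k ≈ 2.00×10⁻³·0.141^k.
Need 0.141^k ≤ 3.5e-14/2.00×10⁻³ = 1.75e-11.
k ≥ ln(1.75e-11)/ln(0.141) = -24.7688/-1.95900 = 12.644.
Smallest integer k = 13.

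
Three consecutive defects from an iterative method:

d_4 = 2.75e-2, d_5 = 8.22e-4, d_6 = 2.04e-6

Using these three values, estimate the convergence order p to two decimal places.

p ≈ ln(d_6/d_5) / ln(d_5/d_4)
  = ln(2.04e-6/8.22e-4) / ln(8.22e-4/2.75e-2)
  = ln(0.00248175) / ln(0.0298909)
  = -5.99879 / -3.51020 ≈ 1.70896

1.71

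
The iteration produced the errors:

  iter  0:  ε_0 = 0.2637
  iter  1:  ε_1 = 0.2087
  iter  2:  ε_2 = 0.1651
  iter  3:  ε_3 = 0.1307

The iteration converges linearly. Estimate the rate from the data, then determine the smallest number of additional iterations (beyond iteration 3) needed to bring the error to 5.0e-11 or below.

Rate ρ ≈ ε_3/ε_2 = 0.1307/0.1651 = 0.7916.
After j more steps, ε_{3+j} ≈ 0.1307·ρ^j; need ρ^j ≤ 5.0e-11/0.1307 = 3.82555e-10.
j ≥ ln(3.82555e-10)/ln(0.7916) = -21.6841/-0.23370 = 92.786.
So 93 more iterations are needed.

93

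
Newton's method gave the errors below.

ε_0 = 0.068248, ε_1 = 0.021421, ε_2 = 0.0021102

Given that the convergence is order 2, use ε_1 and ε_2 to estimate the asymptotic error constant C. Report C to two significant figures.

C ≈ ε_2 / ε_1^2
  = 0.0021102 / (0.021421)^2
  = 0.0021102 / 0.000458859 ≈ 4.5988

4.6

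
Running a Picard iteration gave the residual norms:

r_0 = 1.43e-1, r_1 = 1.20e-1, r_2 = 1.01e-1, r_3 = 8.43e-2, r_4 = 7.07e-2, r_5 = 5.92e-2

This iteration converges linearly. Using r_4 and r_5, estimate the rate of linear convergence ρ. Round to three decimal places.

ρ ≈ r_5/r_4 = 5.92e-2/7.07e-2 = 0.83734

0.837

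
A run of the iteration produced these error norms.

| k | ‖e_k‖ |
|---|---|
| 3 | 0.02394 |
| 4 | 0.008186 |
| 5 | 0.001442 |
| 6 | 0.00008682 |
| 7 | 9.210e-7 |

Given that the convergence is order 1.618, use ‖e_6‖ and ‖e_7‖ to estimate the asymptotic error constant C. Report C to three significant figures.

C ≈ ‖e_7‖ / ‖e_6‖^1.618
  = 9.210e-7 / (0.00008682)^1.618
  = 9.210e-7 / 2.68341e-07 ≈ 3.4322

3.43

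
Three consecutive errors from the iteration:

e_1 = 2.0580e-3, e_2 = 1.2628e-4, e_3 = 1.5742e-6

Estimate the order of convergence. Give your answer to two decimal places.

1.57

p ≈ ln(e_3/e_2) / ln(e_2/e_1)
  = ln(1.5742e-6/1.2628e-4) / ln(1.2628e-4/2.0580e-3)
  = ln(0.0124659) / ln(0.0613605)
  = -4.38476 / -2.79099 ≈ 1.57104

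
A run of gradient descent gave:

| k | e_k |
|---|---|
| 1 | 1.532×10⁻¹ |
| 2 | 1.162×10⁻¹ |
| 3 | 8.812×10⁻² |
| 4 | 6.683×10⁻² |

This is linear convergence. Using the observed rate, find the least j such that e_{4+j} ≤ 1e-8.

Rate ρ ≈ e_4/e_3 = 6.683×10⁻²/8.812×10⁻² = 0.7584.
After j more steps, e_{4+j} ≈ 6.683×10⁻²·ρ^j; need ρ^j ≤ 1e-8/6.683×10⁻² = 1.49633e-07.
j ≥ ln(1.49633e-07)/ln(0.7584) = -15.7151/-0.27654 = 56.828.
So 57 more iterations are needed.

57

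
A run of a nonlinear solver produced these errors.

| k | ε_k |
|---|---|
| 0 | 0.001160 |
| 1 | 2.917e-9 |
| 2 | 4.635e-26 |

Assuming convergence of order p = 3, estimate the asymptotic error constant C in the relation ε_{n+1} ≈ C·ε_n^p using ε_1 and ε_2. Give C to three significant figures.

1.87

C ≈ ε_2 / ε_1^3
  = 4.635e-26 / (2.917e-9)^3
  = 4.635e-26 / 2.48204e-26 ≈ 1.8674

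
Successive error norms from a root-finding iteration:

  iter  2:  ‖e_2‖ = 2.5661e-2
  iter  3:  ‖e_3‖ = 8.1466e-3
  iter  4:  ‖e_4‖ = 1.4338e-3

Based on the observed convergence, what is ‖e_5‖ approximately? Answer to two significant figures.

1.0e-4

First estimate the order: p ≈ ln(‖e_4‖/‖e_3‖) / ln(‖e_3‖/‖e_2‖) = ln(1.4338e-3/8.1466e-3)/ln(8.1466e-3/2.5661e-2) = ln(0.176)/ln(0.31747) ≈ 1.5141.
Then ‖e_5‖ ≈ ‖e_4‖·(‖e_4‖/‖e_3‖)^p = 1.4338e-3·(0.176)^1.5141 = 1.4338e-3·0.0720495 ≈ 0.0001033.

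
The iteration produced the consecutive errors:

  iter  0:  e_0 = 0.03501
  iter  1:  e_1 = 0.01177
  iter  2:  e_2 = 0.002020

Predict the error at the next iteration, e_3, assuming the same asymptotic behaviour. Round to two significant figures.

1.2e-4

First estimate the order: p ≈ ln(e_2/e_1) / ln(e_1/e_0) = ln(0.002020/0.01177)/ln(0.01177/0.03501) = ln(0.171623)/ln(0.33619) ≈ 1.6168.
Then e_3 ≈ e_2·(e_2/e_1)^p = 0.002020·(0.171623)^1.6168 = 0.002020·0.0578711 ≈ 0.0001169.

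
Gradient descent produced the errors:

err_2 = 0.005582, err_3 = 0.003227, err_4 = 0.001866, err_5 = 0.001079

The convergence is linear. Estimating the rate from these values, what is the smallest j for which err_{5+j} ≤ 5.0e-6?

10

Rate ρ ≈ err_5/err_4 = 0.001079/0.001866 = 0.5782.
After j more steps, err_{5+j} ≈ 0.001079·ρ^j; need ρ^j ≤ 5.0e-6/0.001079 = 0.00463392.
j ≥ ln(0.00463392)/ln(0.5782) = -5.3744/-0.54784 = 9.810.
So 10 more iterations are needed.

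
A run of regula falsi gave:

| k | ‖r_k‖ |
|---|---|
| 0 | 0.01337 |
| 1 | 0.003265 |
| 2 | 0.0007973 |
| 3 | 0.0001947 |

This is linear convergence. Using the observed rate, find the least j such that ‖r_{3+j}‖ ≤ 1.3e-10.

11

Rate ρ ≈ ‖r_3‖/‖r_2‖ = 0.0001947/0.0007973 = 0.2442.
After j more steps, ‖r_{3+j}‖ ≈ 0.0001947·ρ^j; need ρ^j ≤ 1.3e-10/0.0001947 = 6.67694e-07.
j ≥ ln(6.67694e-07)/ln(0.2442) = -14.2194/-1.40977 = 10.086.
So 11 more iterations are needed.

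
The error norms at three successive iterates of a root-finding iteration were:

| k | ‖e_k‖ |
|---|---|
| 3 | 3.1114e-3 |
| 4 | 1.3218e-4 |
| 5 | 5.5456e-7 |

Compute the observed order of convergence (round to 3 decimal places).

1.733

p ≈ ln(‖e_5‖/‖e_4‖) / ln(‖e_4‖/‖e_3‖)
  = ln(5.5456e-7/1.3218e-4) / ln(1.3218e-4/3.1114e-3)
  = ln(0.00419549) / ln(0.0424825)
  = -5.473745 / -3.158663 ≈ 1.732931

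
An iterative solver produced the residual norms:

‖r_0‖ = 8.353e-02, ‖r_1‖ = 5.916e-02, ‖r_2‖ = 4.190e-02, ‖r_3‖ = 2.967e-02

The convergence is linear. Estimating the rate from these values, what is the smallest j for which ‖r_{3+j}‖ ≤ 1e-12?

Rate ρ ≈ ‖r_3‖/‖r_2‖ = 2.967e-02/4.190e-02 = 0.7081.
After j more steps, ‖r_{3+j}‖ ≈ 2.967e-02·ρ^j; need ρ^j ≤ 1e-12/2.967e-02 = 3.37041e-11.
j ≥ ln(3.37041e-11)/ln(0.7081) = -24.1134/-0.34517 = 69.859.
So 70 more iterations are needed.

70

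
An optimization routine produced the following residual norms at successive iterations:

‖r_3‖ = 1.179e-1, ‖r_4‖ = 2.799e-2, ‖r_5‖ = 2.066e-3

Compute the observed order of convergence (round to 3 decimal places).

1.812

p ≈ ln(‖r_5‖/‖r_4‖) / ln(‖r_4‖/‖r_3‖)
  = ln(2.066e-3/2.799e-2) / ln(2.799e-2/1.179e-1)
  = ln(0.0738121) / ln(0.237405)
  = -2.606233 / -1.437988 ≈ 1.812416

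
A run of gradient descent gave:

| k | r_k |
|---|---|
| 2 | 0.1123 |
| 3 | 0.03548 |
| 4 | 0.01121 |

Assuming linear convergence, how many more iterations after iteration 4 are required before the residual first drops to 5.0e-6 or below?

Rate ρ ≈ r_4/r_3 = 0.01121/0.03548 = 0.3160.
After j more steps, r_{4+j} ≈ 0.01121·ρ^j; need ρ^j ≤ 5.0e-6/0.01121 = 0.00044603.
j ≥ ln(0.00044603)/ln(0.3160) = -7.7151/-1.15201 = 6.697.
So 7 more iterations are needed.

7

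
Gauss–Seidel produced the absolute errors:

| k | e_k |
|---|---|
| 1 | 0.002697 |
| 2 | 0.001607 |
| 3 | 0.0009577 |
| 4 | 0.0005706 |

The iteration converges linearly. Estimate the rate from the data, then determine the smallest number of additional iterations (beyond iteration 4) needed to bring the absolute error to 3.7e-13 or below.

Rate ρ ≈ e_4/e_3 = 0.0005706/0.0009577 = 0.5958.
After j more steps, e_{4+j} ≈ 0.0005706·ρ^j; need ρ^j ≤ 3.7e-13/0.0005706 = 6.4844e-10.
j ≥ ln(6.4844e-10)/ln(0.5958) = -21.1565/-0.51785 = 40.854.
So 41 more iterations are needed.

41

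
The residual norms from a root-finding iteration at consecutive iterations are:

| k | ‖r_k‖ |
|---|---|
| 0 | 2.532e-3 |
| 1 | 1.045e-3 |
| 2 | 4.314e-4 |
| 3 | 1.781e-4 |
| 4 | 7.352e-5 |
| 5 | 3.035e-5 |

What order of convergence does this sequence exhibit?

1

Consecutive ratios: ‖r_5‖/‖r_4‖ = 3.035e-5/7.352e-5 = 0.412813, ‖r_4‖/‖r_3‖ = 7.352e-5/1.781e-4 = 0.412802.
p ≈ ln(0.412813)/ln(0.412802) = -0.8848/-0.8848 ≈ 1.00.
So the convergence is linear (order 1).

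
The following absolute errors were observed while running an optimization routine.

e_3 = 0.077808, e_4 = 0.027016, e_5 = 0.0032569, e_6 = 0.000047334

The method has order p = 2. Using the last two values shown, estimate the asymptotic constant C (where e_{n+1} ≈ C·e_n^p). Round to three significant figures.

C ≈ e_6 / e_5^2
  = 0.000047334 / (0.0032569)^2
  = 0.000047334 / 1.06074e-05 ≈ 4.4624

4.46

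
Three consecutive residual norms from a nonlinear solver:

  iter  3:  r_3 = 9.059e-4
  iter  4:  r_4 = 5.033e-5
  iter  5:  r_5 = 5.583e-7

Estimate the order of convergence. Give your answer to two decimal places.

p ≈ ln(r_5/r_4) / ln(r_4/r_3)
  = ln(5.583e-7/5.033e-5) / ln(5.033e-5/9.059e-4)
  = ln(0.0110928) / ln(0.055558)
  = -4.50146 / -2.89033 ≈ 1.55742

1.56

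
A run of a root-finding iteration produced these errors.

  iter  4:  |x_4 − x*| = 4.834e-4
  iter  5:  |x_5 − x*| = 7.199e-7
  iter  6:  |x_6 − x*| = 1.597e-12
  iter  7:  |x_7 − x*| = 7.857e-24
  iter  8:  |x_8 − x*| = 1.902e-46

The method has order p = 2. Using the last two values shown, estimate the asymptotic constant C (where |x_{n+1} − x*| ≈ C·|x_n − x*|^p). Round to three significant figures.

3.08

C ≈ |x_8 − x*| / |x_7 − x*|^2
  = 1.902e-46 / (7.857e-24)^2
  = 1.902e-46 / 6.17324e-47 ≈ 3.081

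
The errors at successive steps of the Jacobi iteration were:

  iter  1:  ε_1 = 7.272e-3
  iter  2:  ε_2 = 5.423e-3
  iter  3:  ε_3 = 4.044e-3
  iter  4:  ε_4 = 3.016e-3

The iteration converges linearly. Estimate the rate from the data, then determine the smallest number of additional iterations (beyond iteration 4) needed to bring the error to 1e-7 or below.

36

Rate ρ ≈ ε_4/ε_3 = 3.016e-3/4.044e-3 = 0.7458.
After j more steps, ε_{4+j} ≈ 3.016e-3·ρ^j; need ρ^j ≤ 1e-7/3.016e-3 = 3.31565e-05.
j ≥ ln(3.31565e-05)/ln(0.7458) = -10.3143/-0.29330 = 35.166.
So 36 more iterations are needed.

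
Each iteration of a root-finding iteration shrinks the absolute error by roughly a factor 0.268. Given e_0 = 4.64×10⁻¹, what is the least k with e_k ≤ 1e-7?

After k steps, e_k ≈ 4.64×10⁻¹·0.268^k.
Need 0.268^k ≤ 1e-7/4.64×10⁻¹ = 2.15517e-07.
k ≥ ln(2.15517e-07)/ln(0.268) = -15.3502/-1.31677 = 11.657.
Smallest integer k = 12.

12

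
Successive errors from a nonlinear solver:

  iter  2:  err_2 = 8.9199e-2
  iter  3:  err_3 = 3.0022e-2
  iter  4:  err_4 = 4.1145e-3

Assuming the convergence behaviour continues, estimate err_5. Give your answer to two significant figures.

First estimate the order: p ≈ ln(err_4/err_3) / ln(err_3/err_2) = ln(4.1145e-3/3.0022e-2)/ln(3.0022e-2/8.9199e-2) = ln(0.137049)/ln(0.336573) ≈ 1.8251.
Then err_5 ≈ err_4·(err_4/err_3)^p = 4.1145e-3·(0.137049)^1.8251 = 4.1145e-3·0.0265896 ≈ 0.0001094.

1.1e-4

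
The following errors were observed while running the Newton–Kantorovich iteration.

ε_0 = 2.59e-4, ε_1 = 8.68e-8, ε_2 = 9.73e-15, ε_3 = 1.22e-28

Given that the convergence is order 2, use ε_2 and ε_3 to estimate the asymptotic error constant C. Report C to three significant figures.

1.29

C ≈ ε_3 / ε_2^2
  = 1.22e-28 / (9.73e-15)^2
  = 1.22e-28 / 9.46729e-29 ≈ 1.2886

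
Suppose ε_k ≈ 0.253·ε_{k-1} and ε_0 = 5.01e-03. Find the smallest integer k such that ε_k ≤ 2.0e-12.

16

After k steps, ε_k ≈ 5.01e-03·0.253^k.
Need 0.253^k ≤ 2.0e-12/5.01e-03 = 3.99202e-10.
k ≥ ln(3.99202e-10)/ln(0.253) = -21.6416/-1.37437 = 15.747.
Smallest integer k = 16.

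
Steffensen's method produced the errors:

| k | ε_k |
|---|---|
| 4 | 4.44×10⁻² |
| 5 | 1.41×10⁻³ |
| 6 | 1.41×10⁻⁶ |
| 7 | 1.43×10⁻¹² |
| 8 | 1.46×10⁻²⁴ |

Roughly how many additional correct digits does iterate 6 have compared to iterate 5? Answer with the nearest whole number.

Digits gained ≈ log₁₀(ε_5/ε_6) = log₁₀(1.41×10⁻³/1.41×10⁻⁶) = log₁₀(1000) ≈ 3.000.

3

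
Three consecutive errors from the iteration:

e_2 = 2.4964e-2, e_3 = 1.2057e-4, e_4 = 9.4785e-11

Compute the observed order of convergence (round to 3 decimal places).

p ≈ ln(e_4/e_3) / ln(e_3/e_2)
  = ln(9.4785e-11/1.2057e-4) / ln(1.2057e-4/2.4964e-2)
  = ln(7.86141e-07) / ln(0.00482975)
  = -14.056130 / -5.332961 ≈ 2.635708

2.636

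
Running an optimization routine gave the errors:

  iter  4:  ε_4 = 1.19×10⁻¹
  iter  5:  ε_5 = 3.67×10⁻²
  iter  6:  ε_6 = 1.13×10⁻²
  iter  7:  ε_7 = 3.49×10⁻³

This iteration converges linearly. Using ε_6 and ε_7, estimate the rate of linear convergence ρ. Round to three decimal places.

0.309

ρ ≈ ε_7/ε_6 = 3.49×10⁻³/1.13×10⁻² = 0.30885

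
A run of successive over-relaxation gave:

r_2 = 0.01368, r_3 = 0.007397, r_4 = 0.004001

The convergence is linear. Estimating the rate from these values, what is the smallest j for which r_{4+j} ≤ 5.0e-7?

15

Rate ρ ≈ r_4/r_3 = 0.004001/0.007397 = 0.5409.
After j more steps, r_{4+j} ≈ 0.004001·ρ^j; need ρ^j ≤ 5.0e-7/0.004001 = 0.000124969.
j ≥ ln(0.000124969)/ln(0.5409) = -8.9874/-0.61452 = 14.625.
So 15 more iterations are needed.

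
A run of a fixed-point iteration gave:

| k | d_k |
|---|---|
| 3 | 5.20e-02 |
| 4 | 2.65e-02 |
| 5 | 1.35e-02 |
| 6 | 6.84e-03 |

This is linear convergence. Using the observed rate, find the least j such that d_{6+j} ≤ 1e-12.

Rate ρ ≈ d_6/d_5 = 6.84e-03/1.35e-02 = 0.5067.
After j more steps, d_{6+j} ≈ 6.84e-03·ρ^j; need ρ^j ≤ 1e-12/6.84e-03 = 1.46199e-10.
j ≥ ln(1.46199e-10)/ln(0.5067) = -22.6461/-0.67984 = 33.311.
So 34 more iterations are needed.

34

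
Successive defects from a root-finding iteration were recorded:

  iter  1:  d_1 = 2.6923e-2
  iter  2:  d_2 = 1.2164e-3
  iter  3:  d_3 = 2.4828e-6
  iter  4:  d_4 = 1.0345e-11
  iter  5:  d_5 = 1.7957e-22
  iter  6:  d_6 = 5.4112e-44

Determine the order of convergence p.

2

Consecutive ratios: d_6/d_5 = 5.4112e-44/1.7957e-22 = 3.01342e-22, d_5/d_4 = 1.7957e-22/1.0345e-11 = 1.73581e-11.
p ≈ ln(3.01342e-22)/ln(1.73581e-11) = -49.5538/-24.7770 ≈ 2.00.
So the convergence is quadratic (order 2).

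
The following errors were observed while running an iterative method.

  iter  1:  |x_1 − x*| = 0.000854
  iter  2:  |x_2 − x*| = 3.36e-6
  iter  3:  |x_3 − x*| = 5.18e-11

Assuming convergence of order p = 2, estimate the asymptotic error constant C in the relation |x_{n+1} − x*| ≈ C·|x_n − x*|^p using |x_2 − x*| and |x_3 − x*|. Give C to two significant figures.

C ≈ |x_3 − x*| / |x_2 − x*|^2
  = 5.18e-11 / (3.36e-6)^2
  = 5.18e-11 / 1.12896e-11 ≈ 4.5883

4.6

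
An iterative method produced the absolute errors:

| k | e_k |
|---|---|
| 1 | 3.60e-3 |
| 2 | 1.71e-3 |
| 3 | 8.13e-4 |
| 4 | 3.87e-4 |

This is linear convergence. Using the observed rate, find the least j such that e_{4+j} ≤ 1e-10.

Rate ρ ≈ e_4/e_3 = 3.87e-4/8.13e-4 = 0.4760.
After j more steps, e_{4+j} ≈ 3.87e-4·ρ^j; need ρ^j ≤ 1e-10/3.87e-4 = 2.58398e-07.
j ≥ ln(2.58398e-07)/ln(0.4760) = -15.1688/-0.74234 = 20.434.
So 21 more iterations are needed.

21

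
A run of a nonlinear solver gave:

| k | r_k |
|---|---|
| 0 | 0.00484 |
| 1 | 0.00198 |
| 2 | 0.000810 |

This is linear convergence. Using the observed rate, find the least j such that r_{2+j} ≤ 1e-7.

11

Rate ρ ≈ r_2/r_1 = 0.000810/0.00198 = 0.4091.
After j more steps, r_{2+j} ≈ 0.000810·ρ^j; need ρ^j ≤ 1e-7/0.000810 = 0.000123457.
j ≥ ln(0.000123457)/ln(0.4091) = -8.9996/-0.89380 = 10.069.
So 11 more iterations are needed.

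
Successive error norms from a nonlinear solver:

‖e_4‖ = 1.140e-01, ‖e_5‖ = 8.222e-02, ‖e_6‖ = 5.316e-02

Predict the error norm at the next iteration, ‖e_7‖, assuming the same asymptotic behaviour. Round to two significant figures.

3.0e-2

First estimate the order: p ≈ ln(‖e_6‖/‖e_5‖) / ln(‖e_5‖/‖e_4‖) = ln(5.316e-02/8.222e-02)/ln(8.222e-02/1.140e-01) = ln(0.646558)/ln(0.721228) ≈ 1.3344.
Then ‖e_7‖ ≈ ‖e_6‖·(‖e_6‖/‖e_5‖)^p = 5.316e-02·(0.646558)^1.3344 = 5.316e-02·0.558823 ≈ 0.02971.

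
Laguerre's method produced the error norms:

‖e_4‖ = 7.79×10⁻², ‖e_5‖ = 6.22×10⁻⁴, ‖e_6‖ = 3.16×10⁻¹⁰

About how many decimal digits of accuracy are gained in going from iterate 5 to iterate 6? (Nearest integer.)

Digits gained ≈ log₁₀(‖e_5‖/‖e_6‖) = log₁₀(6.22×10⁻⁴/3.16×10⁻¹⁰) = log₁₀(1.96835e+06) ≈ 6.294.

6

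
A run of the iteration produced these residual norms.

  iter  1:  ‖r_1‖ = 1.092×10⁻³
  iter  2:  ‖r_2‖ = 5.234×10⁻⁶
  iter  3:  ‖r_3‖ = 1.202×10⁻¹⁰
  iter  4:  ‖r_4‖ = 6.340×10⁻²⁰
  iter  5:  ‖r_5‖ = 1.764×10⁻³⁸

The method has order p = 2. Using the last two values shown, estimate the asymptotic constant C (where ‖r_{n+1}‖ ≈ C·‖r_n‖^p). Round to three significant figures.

4.39

C ≈ ‖r_5‖ / ‖r_4‖^2
  = 1.764×10⁻³⁸ / (6.340×10⁻²⁰)^2
  = 1.764×10⁻³⁸ / 4.01956e-39 ≈ 4.3885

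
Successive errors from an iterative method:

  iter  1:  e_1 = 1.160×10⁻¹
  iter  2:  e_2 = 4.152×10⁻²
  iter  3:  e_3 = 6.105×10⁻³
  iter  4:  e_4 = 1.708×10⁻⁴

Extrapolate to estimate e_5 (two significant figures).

First estimate the order: p ≈ ln(e_4/e_3) / ln(e_3/e_2) = ln(1.708×10⁻⁴/6.105×10⁻³)/ln(6.105×10⁻³/4.152×10⁻²) = ln(0.0279771)/ln(0.147038) ≈ 1.8655.
Then e_5 ≈ e_4·(e_4/e_3)^p = 1.708×10⁻⁴·(0.0279771)^1.8655 = 1.708×10⁻⁴·0.00126622 ≈ 2.163e-07.

2.2e-7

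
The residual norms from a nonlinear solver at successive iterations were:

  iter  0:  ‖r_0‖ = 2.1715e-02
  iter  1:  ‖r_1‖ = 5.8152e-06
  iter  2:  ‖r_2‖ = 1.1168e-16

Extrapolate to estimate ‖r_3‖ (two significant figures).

First estimate the order: p ≈ ln(‖r_2‖/‖r_1‖) / ln(‖r_1‖/‖r_0‖) = ln(1.1168e-16/5.8152e-06)/ln(5.8152e-06/2.1715e-02) = ln(1.92048e-11)/ln(0.000267796) ≈ 3.0000.
Then ‖r_3‖ ≈ ‖r_2‖·(‖r_2‖/‖r_1‖)^p = 1.1168e-16·(1.92048e-11)^3.0000 = 1.1168e-16·7.0832e-33 ≈ 7.911e-49.

7.9e-49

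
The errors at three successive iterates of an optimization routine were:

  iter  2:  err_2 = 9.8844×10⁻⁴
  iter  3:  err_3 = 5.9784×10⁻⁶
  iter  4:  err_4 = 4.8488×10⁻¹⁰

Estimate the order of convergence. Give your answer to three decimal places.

p ≈ ln(err_4/err_3) / ln(err_3/err_2)
  = ln(4.8488×10⁻¹⁰/5.9784×10⁻⁶) / ln(5.9784×10⁻⁶/9.8844×10⁻⁴)
  = ln(8.11053e-05) / ln(0.00604832)
  = -9.419762 / -5.107975 ≈ 1.844128

1.844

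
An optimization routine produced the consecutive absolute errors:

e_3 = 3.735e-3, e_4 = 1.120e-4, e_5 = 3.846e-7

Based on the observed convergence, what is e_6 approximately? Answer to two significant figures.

4.0e-11

First estimate the order: p ≈ ln(e_5/e_4) / ln(e_4/e_3) = ln(3.846e-7/1.120e-4)/ln(1.120e-4/3.735e-3) = ln(0.00343393)/ln(0.0299866) ≈ 1.6179.
Then e_6 ≈ e_5·(e_5/e_4)^p = 3.846e-7·(0.00343393)^1.6179 = 3.846e-7·0.000103076 ≈ 3.964e-11.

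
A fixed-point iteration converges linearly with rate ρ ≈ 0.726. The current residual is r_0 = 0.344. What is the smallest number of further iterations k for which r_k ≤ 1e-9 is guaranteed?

62

After k steps, r_k ≈ 0.344·0.726^k.
Need 0.726^k ≤ 1e-9/0.344 = 2.90698e-09.
k ≥ ln(2.90698e-09)/ln(0.726) = -19.6562/-0.32021 = 61.385.
Smallest integer k = 62.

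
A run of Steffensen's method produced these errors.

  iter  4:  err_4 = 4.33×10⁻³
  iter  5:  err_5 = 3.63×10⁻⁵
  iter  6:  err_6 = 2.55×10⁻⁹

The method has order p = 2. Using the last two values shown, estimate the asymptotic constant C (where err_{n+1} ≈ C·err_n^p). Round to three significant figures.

C ≈ err_6 / err_5^2
  = 2.55×10⁻⁹ / (3.63×10⁻⁵)^2
  = 2.55×10⁻⁹ / 1.31769e-09 ≈ 1.9352

1.94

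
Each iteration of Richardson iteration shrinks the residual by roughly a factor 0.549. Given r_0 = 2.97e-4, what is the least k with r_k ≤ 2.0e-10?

24

After k steps, r_k ≈ 2.97e-4·0.549^k.
Need 0.549^k ≤ 2.0e-10/2.97e-4 = 6.73401e-07.
k ≥ ln(6.73401e-07)/ln(0.549) = -14.2109/-0.59966 = 23.698.
Smallest integer k = 24.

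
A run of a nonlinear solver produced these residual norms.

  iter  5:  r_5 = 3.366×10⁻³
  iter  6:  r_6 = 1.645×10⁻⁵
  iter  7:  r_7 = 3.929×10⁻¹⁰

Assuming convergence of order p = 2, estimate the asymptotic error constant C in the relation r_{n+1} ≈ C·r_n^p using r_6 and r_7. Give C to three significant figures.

C ≈ r_7 / r_6^2
  = 3.929×10⁻¹⁰ / (1.645×10⁻⁵)^2
  = 3.929×10⁻¹⁰ / 2.70602e-10 ≈ 1.4519

1.45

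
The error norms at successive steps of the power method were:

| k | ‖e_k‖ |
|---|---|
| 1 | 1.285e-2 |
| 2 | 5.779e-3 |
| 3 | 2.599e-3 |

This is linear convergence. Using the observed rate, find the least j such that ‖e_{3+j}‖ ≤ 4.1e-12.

Rate ρ ≈ ‖e_3‖/‖e_2‖ = 2.599e-3/5.779e-3 = 0.4497.
After j more steps, ‖e_{3+j}‖ ≈ 2.599e-3·ρ^j; need ρ^j ≤ 4.1e-12/2.599e-3 = 1.57753e-09.
j ≥ ln(1.57753e-09)/ln(0.4497) = -20.2674/-0.79917 = 25.361.
So 26 more iterations are needed.

26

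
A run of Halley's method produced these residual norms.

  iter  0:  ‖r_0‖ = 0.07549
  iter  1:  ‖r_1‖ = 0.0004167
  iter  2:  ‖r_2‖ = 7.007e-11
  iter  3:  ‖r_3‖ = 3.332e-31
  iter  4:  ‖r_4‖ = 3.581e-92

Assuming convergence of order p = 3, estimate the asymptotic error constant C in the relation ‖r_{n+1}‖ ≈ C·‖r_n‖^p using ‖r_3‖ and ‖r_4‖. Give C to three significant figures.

0.968

C ≈ ‖r_4‖ / ‖r_3‖^3
  = 3.581e-92 / (3.332e-31)^3
  = 3.581e-92 / 3.69926e-92 ≈ 0.96803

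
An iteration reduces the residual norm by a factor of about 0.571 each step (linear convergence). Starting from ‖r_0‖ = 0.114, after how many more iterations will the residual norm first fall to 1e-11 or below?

After k steps, ‖r_k‖ ≈ 0.114·0.571^k.
Need 0.571^k ≤ 1e-11/0.114 = 8.77193e-11.
k ≥ ln(8.77193e-11)/ln(0.571) = -23.1569/-0.56037 = 41.324.
Smallest integer k = 42.

42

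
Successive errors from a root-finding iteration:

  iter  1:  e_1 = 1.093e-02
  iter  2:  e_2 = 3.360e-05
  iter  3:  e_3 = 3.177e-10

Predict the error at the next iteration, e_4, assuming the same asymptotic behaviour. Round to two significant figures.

2.8e-20

First estimate the order: p ≈ ln(e_3/e_2) / ln(e_2/e_1) = ln(3.177e-10/3.360e-05)/ln(3.360e-05/1.093e-02) = ln(9.45536e-06)/ln(0.00307411) ≈ 1.9999.
Then e_4 ≈ e_3·(e_3/e_2)^p = 3.177e-10·(9.45536e-06)^1.9999 = 3.177e-10·8.95073e-11 ≈ 2.844e-20.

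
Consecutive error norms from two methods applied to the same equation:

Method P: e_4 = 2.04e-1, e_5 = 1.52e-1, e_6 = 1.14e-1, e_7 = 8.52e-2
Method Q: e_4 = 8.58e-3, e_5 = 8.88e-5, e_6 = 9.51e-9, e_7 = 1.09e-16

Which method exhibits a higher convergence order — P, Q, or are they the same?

Method P: p ≈ ln(8.52e-2/1.14e-1)/ln(1.14e-1/1.52e-1) ≈ 1.01.
Method Q: p ≈ ln(1.09e-16/9.51e-9)/ln(9.51e-9/8.88e-5) ≈ 2.00.
Method Q has the higher order (≈2.0 vs ≈1.0).

Q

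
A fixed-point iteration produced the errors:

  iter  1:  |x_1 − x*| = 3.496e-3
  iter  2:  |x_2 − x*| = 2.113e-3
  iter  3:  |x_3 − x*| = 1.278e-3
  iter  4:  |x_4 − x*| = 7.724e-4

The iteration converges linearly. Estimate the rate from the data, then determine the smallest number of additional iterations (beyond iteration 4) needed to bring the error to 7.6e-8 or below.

19

Rate ρ ≈ |x_4 − x*|/|x_3 − x*| = 7.724e-4/1.278e-3 = 0.6044.
After j more steps, |x_{4+j} − x*| ≈ 7.724e-4·ρ^j; need ρ^j ≤ 7.6e-8/7.724e-4 = 9.83946e-05.
j ≥ ln(9.83946e-05)/ln(0.6044) = -9.2265/-0.50352 = 18.324.
So 19 more iterations are needed.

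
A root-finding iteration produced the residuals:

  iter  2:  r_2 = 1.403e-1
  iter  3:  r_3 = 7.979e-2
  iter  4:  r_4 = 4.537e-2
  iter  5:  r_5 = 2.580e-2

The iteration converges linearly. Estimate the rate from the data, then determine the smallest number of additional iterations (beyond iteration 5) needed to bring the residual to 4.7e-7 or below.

20

Rate ρ ≈ r_5/r_4 = 2.580e-2/4.537e-2 = 0.5687.
After j more steps, r_{5+j} ≈ 2.580e-2·ρ^j; need ρ^j ≤ 4.7e-7/2.580e-2 = 1.82171e-05.
j ≥ ln(1.82171e-05)/ln(0.5687) = -10.9131/-0.56440 = 19.336.
So 20 more iterations are needed.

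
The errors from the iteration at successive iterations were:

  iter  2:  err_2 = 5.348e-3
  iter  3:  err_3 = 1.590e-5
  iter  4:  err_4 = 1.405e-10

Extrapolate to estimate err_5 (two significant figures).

1.1e-20

First estimate the order: p ≈ ln(err_4/err_3) / ln(err_3/err_2) = ln(1.405e-10/1.590e-5)/ln(1.590e-5/5.348e-3) = ln(8.83648e-06)/ln(0.00297307) ≈ 2.0001.
Then err_5 ≈ err_4·(err_4/err_3)^p = 1.405e-10·(8.83648e-06)^2.0001 = 1.405e-10·7.79926e-11 ≈ 1.096e-20.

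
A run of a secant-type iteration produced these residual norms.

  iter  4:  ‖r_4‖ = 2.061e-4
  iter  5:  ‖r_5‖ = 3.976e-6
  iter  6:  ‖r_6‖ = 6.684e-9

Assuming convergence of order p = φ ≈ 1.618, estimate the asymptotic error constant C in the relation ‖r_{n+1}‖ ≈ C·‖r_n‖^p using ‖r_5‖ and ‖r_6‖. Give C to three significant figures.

3.66

C ≈ ‖r_6‖ / ‖r_5‖^1.618
  = 6.684e-9 / (3.976e-6)^1.618
  = 6.684e-9 / 1.8277e-09 ≈ 3.6571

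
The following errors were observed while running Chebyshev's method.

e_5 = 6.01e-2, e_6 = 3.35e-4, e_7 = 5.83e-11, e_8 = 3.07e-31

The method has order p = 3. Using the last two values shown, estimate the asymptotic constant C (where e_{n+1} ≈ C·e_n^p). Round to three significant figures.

1.55

C ≈ e_8 / e_7^3
  = 3.07e-31 / (5.83e-11)^3
  = 3.07e-31 / 1.98155e-31 ≈ 1.5493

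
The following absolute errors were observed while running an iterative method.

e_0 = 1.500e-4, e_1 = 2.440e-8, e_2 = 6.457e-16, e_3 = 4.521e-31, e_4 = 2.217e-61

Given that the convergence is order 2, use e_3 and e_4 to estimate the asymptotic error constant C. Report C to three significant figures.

1.08

C ≈ e_4 / e_3^2
  = 2.217e-61 / (4.521e-31)^2
  = 2.217e-61 / 2.04394e-61 ≈ 1.0847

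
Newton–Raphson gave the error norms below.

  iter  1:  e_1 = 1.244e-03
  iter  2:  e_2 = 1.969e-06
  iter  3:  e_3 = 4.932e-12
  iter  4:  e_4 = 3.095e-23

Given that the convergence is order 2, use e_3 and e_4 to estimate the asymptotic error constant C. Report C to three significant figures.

1.27

C ≈ e_4 / e_3^2
  = 3.095e-23 / (4.932e-12)^2
  = 3.095e-23 / 2.43246e-23 ≈ 1.2724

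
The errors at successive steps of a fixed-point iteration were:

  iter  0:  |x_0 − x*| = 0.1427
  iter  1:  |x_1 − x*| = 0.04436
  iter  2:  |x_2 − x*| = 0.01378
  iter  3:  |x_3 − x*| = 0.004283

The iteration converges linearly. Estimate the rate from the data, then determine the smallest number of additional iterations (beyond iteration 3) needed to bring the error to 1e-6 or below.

Rate ρ ≈ |x_3 − x*|/|x_2 − x*| = 0.004283/0.01378 = 0.3108.
After j more steps, |x_{3+j} − x*| ≈ 0.004283·ρ^j; need ρ^j ≤ 1e-6/0.004283 = 0.000233481.
j ≥ ln(0.000233481)/ln(0.3108) = -8.3624/-1.16861 = 7.156.
So 8 more iterations are needed.

8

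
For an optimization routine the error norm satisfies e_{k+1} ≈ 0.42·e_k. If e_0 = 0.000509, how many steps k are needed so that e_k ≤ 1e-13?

26

After k steps, e_k ≈ 0.000509·0.42^k.
Need 0.42^k ≤ 1e-13/0.000509 = 1.96464e-10.
k ≥ ln(1.96464e-10)/ln(0.42) = -22.3505/-0.86750 = 25.764.
Smallest integer k = 26.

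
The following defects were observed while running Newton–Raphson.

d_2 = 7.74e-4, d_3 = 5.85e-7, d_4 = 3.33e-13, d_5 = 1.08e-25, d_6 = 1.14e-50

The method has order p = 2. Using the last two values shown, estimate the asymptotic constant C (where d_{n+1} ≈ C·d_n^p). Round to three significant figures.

C ≈ d_6 / d_5^2
  = 1.14e-50 / (1.08e-25)^2
  = 1.14e-50 / 1.1664e-50 ≈ 0.97737

0.977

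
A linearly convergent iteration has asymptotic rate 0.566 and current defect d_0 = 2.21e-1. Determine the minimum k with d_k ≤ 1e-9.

After k steps, d_k ≈ 2.21e-1·0.566^k.
Need 0.566^k ≤ 1e-9/2.21e-1 = 4.52489e-09.
k ≥ ln(4.52489e-09)/ln(0.566) = -19.2137/-0.56916 = 33.758.
Smallest integer k = 34.

34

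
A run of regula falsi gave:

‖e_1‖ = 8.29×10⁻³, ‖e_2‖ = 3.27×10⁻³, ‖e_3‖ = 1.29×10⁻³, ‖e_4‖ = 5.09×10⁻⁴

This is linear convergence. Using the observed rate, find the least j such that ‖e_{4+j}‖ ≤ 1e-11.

20

Rate ρ ≈ ‖e_4‖/‖e_3‖ = 5.09×10⁻⁴/1.29×10⁻³ = 0.3946.
After j more steps, ‖e_{4+j}‖ ≈ 5.09×10⁻⁴·ρ^j; need ρ^j ≤ 1e-11/5.09×10⁻⁴ = 1.96464e-08.
j ≥ ln(1.96464e-08)/ln(0.3946) = -17.7454/-0.92988 = 19.084.
So 20 more iterations are needed.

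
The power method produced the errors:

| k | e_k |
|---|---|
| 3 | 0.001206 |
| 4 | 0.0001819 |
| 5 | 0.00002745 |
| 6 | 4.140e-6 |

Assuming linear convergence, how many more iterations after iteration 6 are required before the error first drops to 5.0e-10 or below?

Rate ρ ≈ e_6/e_5 = 4.140e-6/0.00002745 = 0.1508.
After j more steps, e_{6+j} ≈ 4.140e-6·ρ^j; need ρ^j ≤ 5.0e-10/4.140e-6 = 0.000120773.
j ≥ ln(0.000120773)/ln(0.1508) = -9.0216/-1.89180 = 4.769.
So 5 more iterations are needed.

5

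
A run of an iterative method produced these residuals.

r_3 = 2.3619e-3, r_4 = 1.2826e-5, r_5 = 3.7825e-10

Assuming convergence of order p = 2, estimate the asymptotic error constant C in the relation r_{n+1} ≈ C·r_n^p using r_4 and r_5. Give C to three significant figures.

2.30

C ≈ r_5 / r_4^2
  = 3.7825e-10 / (1.2826e-5)^2
  = 3.7825e-10 / 1.64506e-10 ≈ 2.2993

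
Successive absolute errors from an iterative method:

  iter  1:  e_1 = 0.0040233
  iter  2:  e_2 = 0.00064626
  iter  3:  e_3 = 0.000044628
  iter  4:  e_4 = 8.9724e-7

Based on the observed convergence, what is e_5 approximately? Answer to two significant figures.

First estimate the order: p ≈ ln(e_4/e_3) / ln(e_3/e_2) = ln(8.9724e-7/0.000044628)/ln(0.000044628/0.00064626) = ln(0.0201049)/ln(0.0690558) ≈ 1.4617.
Then e_5 ≈ e_4·(e_4/e_3)^p = 8.9724e-7·(0.0201049)^1.4617 = 8.9724e-7·0.00331083 ≈ 2.971e-09.

3.0e-9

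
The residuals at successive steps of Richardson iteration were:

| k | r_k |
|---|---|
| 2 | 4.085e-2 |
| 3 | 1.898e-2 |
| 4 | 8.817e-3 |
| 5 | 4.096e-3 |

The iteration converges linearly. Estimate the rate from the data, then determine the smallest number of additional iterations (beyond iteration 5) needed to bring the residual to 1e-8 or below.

Rate ρ ≈ r_5/r_4 = 4.096e-3/8.817e-3 = 0.4646.
After j more steps, r_{5+j} ≈ 4.096e-3·ρ^j; need ρ^j ≤ 1e-8/4.096e-3 = 2.44141e-06.
j ≥ ln(2.44141e-06)/ln(0.4646) = -12.9229/-0.76658 = 16.858.
So 17 more iterations are needed.

17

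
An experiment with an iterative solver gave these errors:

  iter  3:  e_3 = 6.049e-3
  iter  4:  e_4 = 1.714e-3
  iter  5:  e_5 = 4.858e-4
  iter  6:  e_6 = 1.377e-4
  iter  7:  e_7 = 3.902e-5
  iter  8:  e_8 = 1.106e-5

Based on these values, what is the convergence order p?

Consecutive ratios: e_8/e_7 = 1.106e-5/3.902e-5 = 0.283444, e_7/e_6 = 3.902e-5/1.377e-4 = 0.28337.
p ≈ ln(0.283444)/ln(0.28337) = -1.2607/-1.2610 ≈ 1.00.
So the convergence is linear (order 1).

1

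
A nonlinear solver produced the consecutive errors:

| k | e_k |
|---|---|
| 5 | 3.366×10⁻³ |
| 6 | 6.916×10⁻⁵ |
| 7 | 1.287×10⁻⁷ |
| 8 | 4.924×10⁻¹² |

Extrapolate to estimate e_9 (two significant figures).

3.5e-19

First estimate the order: p ≈ ln(e_8/e_7) / ln(e_7/e_6) = ln(4.924×10⁻¹²/1.287×10⁻⁷)/ln(1.287×10⁻⁷/6.916×10⁻⁵) = ln(3.82595e-05)/ln(0.0018609) ≈ 1.6179.
Then e_9 ≈ e_8·(e_8/e_7)^p = 4.924×10⁻¹²·(3.82595e-05)^1.6179 = 4.924×10⁻¹²·7.13368e-08 ≈ 3.513e-19.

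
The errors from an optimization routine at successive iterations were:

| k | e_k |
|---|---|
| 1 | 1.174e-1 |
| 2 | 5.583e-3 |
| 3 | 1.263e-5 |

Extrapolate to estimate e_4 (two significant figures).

6.5e-11

First estimate the order: p ≈ ln(e_3/e_2) / ln(e_2/e_1) = ln(1.263e-5/5.583e-3)/ln(5.583e-3/1.174e-1) = ln(0.00226222)/ln(0.0475554) ≈ 1.9999.
Then e_4 ≈ e_3·(e_3/e_2)^p = 1.263e-5·(0.00226222)^1.9999 = 1.263e-5·5.12076e-06 ≈ 6.468e-11.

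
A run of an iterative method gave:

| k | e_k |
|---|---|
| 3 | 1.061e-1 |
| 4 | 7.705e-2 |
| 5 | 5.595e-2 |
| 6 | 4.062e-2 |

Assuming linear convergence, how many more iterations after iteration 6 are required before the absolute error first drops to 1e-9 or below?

55

Rate ρ ≈ e_6/e_5 = 4.062e-2/5.595e-2 = 0.7260.
After j more steps, e_{6+j} ≈ 4.062e-2·ρ^j; need ρ^j ≤ 1e-9/4.062e-2 = 2.46184e-08.
j ≥ ln(2.46184e-08)/ln(0.7260) = -17.5198/-0.32021 = 54.713.
So 55 more iterations are needed.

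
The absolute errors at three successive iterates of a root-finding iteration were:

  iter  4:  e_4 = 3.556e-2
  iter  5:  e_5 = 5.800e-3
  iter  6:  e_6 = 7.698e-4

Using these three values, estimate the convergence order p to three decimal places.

p ≈ ln(e_6/e_5) / ln(e_5/e_4)
  = ln(7.698e-4/5.800e-3) / ln(5.800e-3/3.556e-2)
  = ln(0.132724) / ln(0.163105)
  = -2.019483 / -1.813361 ≈ 1.113668

1.114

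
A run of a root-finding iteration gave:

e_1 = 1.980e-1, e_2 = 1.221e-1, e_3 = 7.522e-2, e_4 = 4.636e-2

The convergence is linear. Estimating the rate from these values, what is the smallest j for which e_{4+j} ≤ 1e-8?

32

Rate ρ ≈ e_4/e_3 = 4.636e-2/7.522e-2 = 0.6163.
After j more steps, e_{4+j} ≈ 4.636e-2·ρ^j; need ρ^j ≤ 1e-8/4.636e-2 = 2.15703e-07.
j ≥ ln(2.15703e-07)/ln(0.6163) = -15.3494/-0.48402 = 31.712.
So 32 more iterations are needed.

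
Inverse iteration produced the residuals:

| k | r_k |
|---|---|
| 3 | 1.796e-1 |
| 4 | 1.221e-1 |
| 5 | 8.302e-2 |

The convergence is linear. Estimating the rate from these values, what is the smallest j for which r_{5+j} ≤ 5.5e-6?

Rate ρ ≈ r_5/r_4 = 8.302e-2/1.221e-1 = 0.6799.
After j more steps, r_{5+j} ≈ 8.302e-2·ρ^j; need ρ^j ≤ 5.5e-6/8.302e-2 = 6.62491e-05.
j ≥ ln(6.62491e-05)/ln(0.6799) = -9.6221/-0.38581 = 24.940.
So 25 more iterations are needed.

25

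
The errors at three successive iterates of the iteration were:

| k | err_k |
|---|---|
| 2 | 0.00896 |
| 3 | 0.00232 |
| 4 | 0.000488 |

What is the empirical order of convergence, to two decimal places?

p ≈ ln(err_4/err_3) / ln(err_3/err_2)
  = ln(0.000488/0.00232) / ln(0.00232/0.00896)
  = ln(0.210345) / ln(0.258929)
  = -1.55901 / -1.35120 ≈ 1.15380

1.15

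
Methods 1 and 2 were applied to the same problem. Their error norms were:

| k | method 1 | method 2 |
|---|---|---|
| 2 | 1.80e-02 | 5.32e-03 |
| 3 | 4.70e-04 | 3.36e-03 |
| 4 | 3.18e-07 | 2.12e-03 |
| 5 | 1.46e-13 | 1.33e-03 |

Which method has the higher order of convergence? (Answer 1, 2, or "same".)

Method 1: p ≈ ln(1.46e-13/3.18e-07)/ln(3.18e-07/4.70e-04) ≈ 2.00.
Method 2: p ≈ ln(1.33e-03/2.12e-03)/ln(2.12e-03/3.36e-03) ≈ 1.01.
Method 1 has the higher order (≈2.0 vs ≈1.0).

1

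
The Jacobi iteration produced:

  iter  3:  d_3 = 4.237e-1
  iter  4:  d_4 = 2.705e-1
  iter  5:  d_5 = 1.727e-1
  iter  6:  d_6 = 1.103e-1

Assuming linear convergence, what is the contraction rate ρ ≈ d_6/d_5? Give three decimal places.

0.639

ρ ≈ d_6/d_5 = 1.103e-1/1.727e-1 = 0.63868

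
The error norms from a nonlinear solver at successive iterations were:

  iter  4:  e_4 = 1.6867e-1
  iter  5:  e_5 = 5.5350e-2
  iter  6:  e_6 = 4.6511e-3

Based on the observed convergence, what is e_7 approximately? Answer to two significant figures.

First estimate the order: p ≈ ln(e_6/e_5) / ln(e_5/e_4) = ln(4.6511e-3/5.5350e-2)/ln(5.5350e-2/1.6867e-1) = ln(0.0840307)/ln(0.328156) ≈ 2.2226.
Then e_7 ≈ e_6·(e_6/e_5)^p = 4.6511e-3·(0.0840307)^2.2226 = 4.6511e-3·0.0040687 ≈ 1.892e-05.

1.9e-5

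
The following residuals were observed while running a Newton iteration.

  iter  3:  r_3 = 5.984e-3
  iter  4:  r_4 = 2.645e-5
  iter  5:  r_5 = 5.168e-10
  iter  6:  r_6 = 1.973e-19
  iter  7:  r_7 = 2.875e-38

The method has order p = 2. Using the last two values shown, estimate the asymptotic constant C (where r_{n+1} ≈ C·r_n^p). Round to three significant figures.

0.739

C ≈ r_7 / r_6^2
  = 2.875e-38 / (1.973e-19)^2
  = 2.875e-38 / 3.89273e-38 ≈ 0.73856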